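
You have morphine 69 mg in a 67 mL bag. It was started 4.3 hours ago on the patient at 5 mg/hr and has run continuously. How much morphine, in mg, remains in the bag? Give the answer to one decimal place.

Concentration = 69 mg ÷ 67 mL = 1.029851 mg/mL
Rate = 5 mg/hr ÷ 1.029851 mg/mL = 4.855072 mL/hr
Volume infused = 4.855072 mL/hr × 4.3 hr = 20.87681 mL
Volume remaining = 67 − 20.87681 = 46.12319 mL
Drug remaining = 46.12319 mL × 1.029851 mg/mL = 47.5 mg

47.5 mg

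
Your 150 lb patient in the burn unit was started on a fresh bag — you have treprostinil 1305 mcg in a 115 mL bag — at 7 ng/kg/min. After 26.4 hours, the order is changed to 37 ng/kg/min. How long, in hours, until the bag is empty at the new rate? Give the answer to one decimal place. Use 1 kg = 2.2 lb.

Initial rate:
Weight = 150 lb ÷ 2.2 lb/kg = 68.18182 kg
Dose = 7 ng/kg/min × 68.18182 kg = 477.2727 ng/min
477.2727 ng/min × 60 min/hr = 28636.36 ng/hr
Concentration = 1305 mcg ÷ 115 mL = 11.34783 mcg/mL = 11347.83 ng/mL
Rate = 28636.36 ng/hr ÷ 11347.83 ng/mL = 2.523511 mL/hr
Volume infused so far = 2.523511 mL/hr × 26.4 hr = 66.62069 mL
Volume remaining = 115 − 66.62069 = 48.37931 mL
New rate:
Dose = 37 ng/kg/min × 68.18182 kg = 2522.727 ng/min
2522.727 ng/min × 60 min/hr = 151363.6 ng/hr
Rate = 151363.6 ng/hr ÷ 11347.83 ng/mL = 13.33856 mL/hr
Time remaining = 48.37931 mL ÷ 13.33856 mL/hr = 3.627027 hr

3.6 hours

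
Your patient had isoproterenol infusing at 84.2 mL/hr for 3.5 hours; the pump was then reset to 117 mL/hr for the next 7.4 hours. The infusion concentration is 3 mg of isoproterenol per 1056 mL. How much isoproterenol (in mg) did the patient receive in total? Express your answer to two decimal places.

3.30 mg

Concentration = 3 mg ÷ 1056 mL = 0.002840909 mg/mL
Stage 1: 84.2 mL/hr × 3.5 hr = 294.7 mL → 294.7 mL × 0.002840909 mg/mL = 0.8372159 mg
Stage 2: 117 mL/hr × 7.4 hr = 865.8 mL → 865.8 mL × 0.002840909 mg/mL = 2.459659 mg
Total = 0.8372159 + 2.459659 = 3.296875 mg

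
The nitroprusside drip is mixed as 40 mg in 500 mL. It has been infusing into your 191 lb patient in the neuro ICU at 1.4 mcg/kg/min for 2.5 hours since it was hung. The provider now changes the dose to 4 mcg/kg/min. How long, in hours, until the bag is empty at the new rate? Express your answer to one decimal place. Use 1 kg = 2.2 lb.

1.0 hours

Initial rate:
Weight = 191 lb ÷ 2.2 lb/kg = 86.81818 kg
Dose = 1.4 mcg/kg/min × 86.81818 kg = 121.5455 mcg/min
121.5455 mcg/min × 60 min/hr = 7292.727 mcg/hr
Concentration = 40 mg ÷ 500 mL = 0.08 mg/mL = 80 mcg/mL
Rate = 7292.727 mcg/hr ÷ 80 mcg/mL = 91.15909 mL/hr
Volume infused so far = 91.15909 mL/hr × 2.5 hr = 227.8977 mL
Volume remaining = 500 − 227.8977 = 272.1023 mL
New rate:
Dose = 4 mcg/kg/min × 86.81818 kg = 347.2727 mcg/min
347.2727 mcg/min × 60 min/hr = 20836.36 mcg/hr
Rate = 20836.36 mcg/hr ÷ 80 mcg/mL = 260.4545 mL/hr
Time remaining = 272.1023 mL ÷ 260.4545 mL/hr = 1.044721 hr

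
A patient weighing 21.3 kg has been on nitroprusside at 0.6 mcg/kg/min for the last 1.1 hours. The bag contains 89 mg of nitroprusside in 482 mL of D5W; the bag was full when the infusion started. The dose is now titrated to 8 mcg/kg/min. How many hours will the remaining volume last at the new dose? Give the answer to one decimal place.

8.6 hours

Initial rate:
Dose = 0.6 mcg/kg/min × 21.3 kg = 12.78 mcg/min
12.78 mcg/min × 60 min/hr = 766.8 mcg/hr
Concentration = 89 mg ÷ 482 mL = 0.1846473 mg/mL = 184.6473 mcg/mL
Rate = 766.8 mcg/hr ÷ 184.6473 mcg/mL = 4.152782 mL/hr
Volume infused so far = 4.152782 mL/hr × 1.1 hr = 4.56806 mL
Volume remaining = 482 − 4.56806 = 477.4319 mL
New rate:
Dose = 8 mcg/kg/min × 21.3 kg = 170.4 mcg/min
170.4 mcg/min × 60 min/hr = 10224 mcg/hr
Rate = 10224 mcg/hr ÷ 184.6473 mcg/mL = 55.37043 mL/hr
Time remaining = 477.4319 mL ÷ 55.37043 mL/hr = 8.622508 hr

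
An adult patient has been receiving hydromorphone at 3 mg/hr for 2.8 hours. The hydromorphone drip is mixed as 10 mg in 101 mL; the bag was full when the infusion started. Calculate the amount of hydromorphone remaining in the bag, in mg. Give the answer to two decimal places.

1.60 mg

Concentration = 10 mg ÷ 101 mL = 0.0990099 mg/mL
Rate = 3 mg/hr ÷ 0.0990099 mg/mL = 30.3 mL/hr
Volume infused = 30.3 mL/hr × 2.8 hr = 84.84 mL
Volume remaining = 101 − 84.84 = 16.16 mL
Drug remaining = 16.16 mL × 0.0990099 mg/mL = 1.6 mg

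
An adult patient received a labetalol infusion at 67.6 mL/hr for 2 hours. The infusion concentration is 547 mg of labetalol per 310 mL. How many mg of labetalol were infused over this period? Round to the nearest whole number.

239 mg

Concentration = 547 mg ÷ 310 mL = 1.764516 mg/mL
Drug rate = 67.6 mL/hr × 1.764516 mg/mL = 119.2813 mg/hr
Total = 119.2813 mg/hr × 2 hr = 238.5626 mg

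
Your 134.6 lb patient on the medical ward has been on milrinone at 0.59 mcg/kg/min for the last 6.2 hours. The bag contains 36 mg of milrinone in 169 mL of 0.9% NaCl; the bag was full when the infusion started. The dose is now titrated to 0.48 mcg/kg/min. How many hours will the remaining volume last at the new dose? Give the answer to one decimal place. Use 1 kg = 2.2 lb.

Initial rate:
Weight = 134.6 lb ÷ 2.2 lb/kg = 61.18182 kg
Dose = 0.59 mcg/kg/min × 61.18182 kg = 36.09727 mcg/min
36.09727 mcg/min × 60 min/hr = 2165.836 mcg/hr
Concentration = 36 mg ÷ 169 mL = 0.2130178 mg/mL = 213.0178 mcg/mL
Rate = 2165.836 mcg/hr ÷ 213.0178 mcg/mL = 10.1674 mL/hr
Volume infused so far = 10.1674 mL/hr × 6.2 hr = 63.03787 mL
Volume remaining = 169 − 63.03787 = 105.9621 mL
New rate:
Dose = 0.48 mcg/kg/min × 61.18182 kg = 29.36727 mcg/min
29.36727 mcg/min × 60 min/hr = 1762.036 mcg/hr
Rate = 1762.036 mcg/hr ÷ 213.0178 mcg/mL = 8.271782 mL/hr
Time remaining = 105.9621 mL ÷ 8.271782 mL/hr = 12.81007 hr

12.8 hours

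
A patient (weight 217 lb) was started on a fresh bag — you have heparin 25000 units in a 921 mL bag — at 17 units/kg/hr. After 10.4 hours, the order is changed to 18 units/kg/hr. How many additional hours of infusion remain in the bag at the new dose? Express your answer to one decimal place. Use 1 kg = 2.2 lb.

4.3 hours

Initial rate:
Weight = 217 lb ÷ 2.2 lb/kg = 98.63636 kg
Dose = 17 units/kg/hr × 98.63636 kg = 1676.818 units/hr
Concentration = 25000 units ÷ 921 mL = 27.14441 units/mL
Rate = 1676.818 units/hr ÷ 27.14441 units/mL = 61.77398 mL/hr
Volume infused so far = 61.77398 mL/hr × 10.4 hr = 642.4494 mL
Volume remaining = 921 − 642.4494 = 278.5506 mL
New rate:
Dose = 18 units/kg/hr × 98.63636 kg = 1775.455 units/hr
Rate = 1775.455 units/hr ÷ 27.14441 units/mL = 65.40775 mL/hr
Time remaining = 278.5506 mL ÷ 65.40775 mL/hr = 4.258679 hr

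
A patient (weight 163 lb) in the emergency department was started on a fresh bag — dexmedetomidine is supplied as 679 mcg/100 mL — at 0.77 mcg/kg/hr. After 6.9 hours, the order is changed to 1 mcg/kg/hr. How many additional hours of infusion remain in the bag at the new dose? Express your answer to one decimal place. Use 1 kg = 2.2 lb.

3.9 hours

Initial rate:
Weight = 163 lb ÷ 2.2 lb/kg = 74.09091 kg
Dose = 0.77 mcg/kg/hr × 74.09091 kg = 57.05 mcg/hr
Concentration = 679 mcg ÷ 100 mL = 6.79 mcg/mL
Rate = 57.05 mcg/hr ÷ 6.79 mcg/mL = 8.402062 mL/hr
Volume infused so far = 8.402062 mL/hr × 6.9 hr = 57.97423 mL
Volume remaining = 100 − 57.97423 = 42.02577 mL
New rate:
Dose = 1 mcg/kg/hr × 74.09091 kg = 74.09091 mcg/hr
Rate = 74.09091 mcg/hr ÷ 6.79 mcg/mL = 10.91177 mL/hr
Time remaining = 42.02577 mL ÷ 10.91177 mL/hr = 3.851417 hr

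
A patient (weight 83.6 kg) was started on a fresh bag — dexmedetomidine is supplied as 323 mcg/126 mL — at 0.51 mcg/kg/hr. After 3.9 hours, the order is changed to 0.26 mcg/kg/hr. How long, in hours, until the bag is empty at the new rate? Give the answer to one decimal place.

Initial rate:
Dose = 0.51 mcg/kg/hr × 83.6 kg = 42.636 mcg/hr
Concentration = 323 mcg ÷ 126 mL = 2.563492 mcg/mL
Rate = 42.636 mcg/hr ÷ 2.563492 mcg/mL = 16.632 mL/hr
Volume infused so far = 16.632 mL/hr × 3.9 hr = 64.8648 mL
Volume remaining = 126 − 64.8648 = 61.1352 mL
New rate:
Dose = 0.26 mcg/kg/hr × 83.6 kg = 21.736 mcg/hr
Rate = 21.736 mcg/hr ÷ 2.563492 mcg/mL = 8.479059 mL/hr
Time remaining = 61.1352 mL ÷ 8.479059 mL/hr = 7.21014 hr

7.2 hours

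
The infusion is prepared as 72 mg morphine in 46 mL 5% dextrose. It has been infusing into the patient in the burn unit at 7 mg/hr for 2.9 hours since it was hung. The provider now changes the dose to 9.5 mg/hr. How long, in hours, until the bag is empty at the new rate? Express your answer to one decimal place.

5.4 hours

Initial rate:
Concentration = 72 mg ÷ 46 mL = 1.565217 mg/mL
Rate = 7 mg/hr ÷ 1.565217 mg/mL = 4.472222 mL/hr
Volume infused so far = 4.472222 mL/hr × 2.9 hr = 12.96944 mL
Volume remaining = 46 − 12.96944 = 33.03056 mL
New rate:
Rate = 9.5 mg/hr ÷ 1.565217 mg/mL = 6.069444 mL/hr
Time remaining = 33.03056 mL ÷ 6.069444 mL/hr = 5.442105 hr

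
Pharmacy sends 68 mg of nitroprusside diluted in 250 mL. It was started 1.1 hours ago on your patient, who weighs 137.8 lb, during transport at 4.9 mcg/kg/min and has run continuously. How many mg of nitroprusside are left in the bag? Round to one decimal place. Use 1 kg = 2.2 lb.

Weight = 137.8 lb ÷ 2.2 lb/kg = 62.63636 kg
Dose = 4.9 mcg/kg/min × 62.63636 kg = 306.9182 mcg/min
306.9182 mcg/min × 60 min/hr = 18415.09 mcg/hr
Concentration = 68 mg ÷ 250 mL = 0.272 mg/mL = 272 mcg/mL
Rate = 18415.09 mcg/hr ÷ 272 mcg/mL = 67.70254 mL/hr
Volume infused = 67.70254 mL/hr × 1.1 hr = 74.47279 mL
Volume remaining = 250 − 74.47279 = 175.5272 mL
Drug remaining = 175.5272 mL × 272 mcg/mL = 47743.4 mcg = 47.7434 mg

47.7 mg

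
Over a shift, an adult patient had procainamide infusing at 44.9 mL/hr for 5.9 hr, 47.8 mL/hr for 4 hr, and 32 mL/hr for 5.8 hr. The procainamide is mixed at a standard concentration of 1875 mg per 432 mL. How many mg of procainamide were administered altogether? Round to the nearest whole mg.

Concentration = 1875 mg ÷ 432 mL = 4.340278 mg/mL
Stage 1: 44.9 mL/hr × 5.9 hr = 264.91 mL → 264.91 mL × 4.340278 mg/mL = 1149.783 mg
Stage 2: 47.8 mL/hr × 4 hr = 191.2 mL → 191.2 mL × 4.340278 mg/mL = 829.8611 mg
Stage 3: 32 mL/hr × 5.8 hr = 185.6 mL → 185.6 mL × 4.340278 mg/mL = 805.5556 mg
Total = 1149.783 + 829.8611 + 805.5556 = 2785.2 mg

2785 mg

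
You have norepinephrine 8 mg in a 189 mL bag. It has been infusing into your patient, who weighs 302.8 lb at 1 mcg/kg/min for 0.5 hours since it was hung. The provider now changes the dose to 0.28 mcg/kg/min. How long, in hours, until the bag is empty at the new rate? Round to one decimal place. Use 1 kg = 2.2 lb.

Initial rate:
Weight = 302.8 lb ÷ 2.2 lb/kg = 137.6364 kg
Dose = 1 mcg/kg/min × 137.6364 kg = 137.6364 mcg/min
137.6364 mcg/min × 60 min/hr = 8258.182 mcg/hr
Concentration = 8 mg ÷ 189 mL = 0.04232804 mg/mL = 42.32804 mcg/mL
Rate = 8258.182 mcg/hr ÷ 42.32804 mcg/mL = 195.0995 mL/hr
Volume infused so far = 195.0995 mL/hr × 0.5 hr = 97.54977 mL
Volume remaining = 189 − 97.54977 = 91.45023 mL
New rate:
Dose = 0.28 mcg/kg/min × 137.6364 kg = 38.53818 mcg/min
38.53818 mcg/min × 60 min/hr = 2312.291 mcg/hr
Rate = 2312.291 mcg/hr ÷ 42.32804 mcg/mL = 54.62787 mL/hr
Time remaining = 91.45023 mL ÷ 54.62787 mL/hr = 1.674058 hr

1.7 hours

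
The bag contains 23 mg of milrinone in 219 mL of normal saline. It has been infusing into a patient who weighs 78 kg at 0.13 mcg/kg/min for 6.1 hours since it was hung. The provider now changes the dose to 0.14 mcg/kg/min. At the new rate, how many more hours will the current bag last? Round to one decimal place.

Initial rate:
Dose = 0.13 mcg/kg/min × 78 kg = 10.14 mcg/min
10.14 mcg/min × 60 min/hr = 608.4 mcg/hr
Concentration = 23 mg ÷ 219 mL = 0.1050228 mg/mL = 105.0228 mcg/mL
Rate = 608.4 mcg/hr ÷ 105.0228 mcg/mL = 5.793026 mL/hr
Volume infused so far = 5.793026 mL/hr × 6.1 hr = 35.33746 mL
Volume remaining = 219 − 35.33746 = 183.6625 mL
New rate:
Dose = 0.14 mcg/kg/min × 78 kg = 10.92 mcg/min
10.92 mcg/min × 60 min/hr = 655.2 mcg/hr
Rate = 655.2 mcg/hr ÷ 105.0228 mcg/mL = 6.238643 mL/hr
Time remaining = 183.6625 mL ÷ 6.238643 mL/hr = 29.4395 hr

29.4 hours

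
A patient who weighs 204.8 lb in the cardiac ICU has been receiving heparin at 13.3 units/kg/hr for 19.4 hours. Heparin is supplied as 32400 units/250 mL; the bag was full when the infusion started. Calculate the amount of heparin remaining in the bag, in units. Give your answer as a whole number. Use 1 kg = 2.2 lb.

Weight = 204.8 lb ÷ 2.2 lb/kg = 93.09091 kg
Dose = 13.3 units/kg/hr × 93.09091 kg = 1238.109 units/hr
Concentration = 32400 units ÷ 250 mL = 129.6 units/mL
Rate = 1238.109 units/hr ÷ 129.6 units/mL = 9.553311 mL/hr
Volume infused = 9.553311 mL/hr × 19.4 hr = 185.3342 mL
Volume remaining = 250 − 185.3342 = 64.66577 mL
Drug remaining = 64.66577 mL × 129.6 units/mL = 8380.684 units

8381 units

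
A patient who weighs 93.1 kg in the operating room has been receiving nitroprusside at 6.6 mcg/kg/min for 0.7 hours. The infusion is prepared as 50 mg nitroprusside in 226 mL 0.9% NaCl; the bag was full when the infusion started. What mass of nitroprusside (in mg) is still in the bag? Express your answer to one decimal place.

Dose = 6.6 mcg/kg/min × 93.1 kg = 614.46 mcg/min
614.46 mcg/min × 60 min/hr = 36867.6 mcg/hr
Concentration = 50 mg ÷ 226 mL = 0.2212389 mg/mL = 221.2389 mcg/mL
Rate = 36867.6 mcg/hr ÷ 221.2389 mcg/mL = 166.6416 mL/hr
Volume infused = 166.6416 mL/hr × 0.7 hr = 116.6491 mL
Volume remaining = 226 − 116.6491 = 109.3509 mL
Drug remaining = 109.3509 mL × 221.2389 mcg/mL = 24192.68 mcg = 24.19268 mg

24.2 mg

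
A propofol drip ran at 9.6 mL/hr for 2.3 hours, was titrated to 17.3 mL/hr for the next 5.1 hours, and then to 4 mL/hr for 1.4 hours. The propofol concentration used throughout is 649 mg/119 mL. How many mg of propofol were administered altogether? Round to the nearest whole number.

Concentration = 649 mg ÷ 119 mL = 5.453782 mg/mL
Stage 1: 9.6 mL/hr × 2.3 hr = 22.08 mL → 22.08 mL × 5.453782 mg/mL = 120.4195 mg
Stage 2: 17.3 mL/hr × 5.1 hr = 88.23 mL → 88.23 mL × 5.453782 mg/mL = 481.1871 mg
Stage 3: 4 mL/hr × 1.4 hr = 5.6 mL → 5.6 mL × 5.453782 mg/mL = 30.54118 mg
Total = 120.4195 + 481.1871 + 30.54118 = 632.1478 mg

632 mg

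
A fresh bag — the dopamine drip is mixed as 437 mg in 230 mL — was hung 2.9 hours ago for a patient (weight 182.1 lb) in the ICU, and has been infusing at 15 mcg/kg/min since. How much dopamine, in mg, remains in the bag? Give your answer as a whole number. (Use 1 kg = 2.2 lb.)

Weight = 182.1 lb ÷ 2.2 lb/kg = 82.77273 kg
Dose = 15 mcg/kg/min × 82.77273 kg = 1241.591 mcg/min
1241.591 mcg/min × 60 min/hr = 74495.45 mcg/hr
Concentration = 437 mg ÷ 230 mL = 1.9 mg/mL = 1900 mcg/mL
Rate = 74495.45 mcg/hr ÷ 1900 mcg/mL = 39.20813 mL/hr
Volume infused = 39.20813 mL/hr × 2.9 hr = 113.7036 mL
Volume remaining = 230 − 113.7036 = 116.2964 mL
Drug remaining = 116.2964 mL × 1900 mcg/mL = 220963.2 mcg = 220.9632 mg

221 mg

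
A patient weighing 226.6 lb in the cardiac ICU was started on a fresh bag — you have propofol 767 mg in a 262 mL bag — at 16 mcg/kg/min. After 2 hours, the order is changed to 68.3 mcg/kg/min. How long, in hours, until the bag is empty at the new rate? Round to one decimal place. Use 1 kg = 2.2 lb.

Initial rate:
Weight = 226.6 lb ÷ 2.2 lb/kg = 103 kg
Dose = 16 mcg/kg/min × 103 kg = 1648 mcg/min
1648 mcg/min × 60 min/hr = 98880 mcg/hr
Concentration = 767 mg ÷ 262 mL = 2.927481 mg/mL = 2927.481 mcg/mL
Rate = 98880 mcg/hr ÷ 2927.481 mcg/mL = 33.77648 mL/hr
Volume infused so far = 33.77648 mL/hr × 2 hr = 67.55296 mL
Volume remaining = 262 − 67.55296 = 194.447 mL
New rate:
Dose = 68.3 mcg/kg/min × 103 kg = 7034.9 mcg/min
7034.9 mcg/min × 60 min/hr = 422094 mcg/hr
Rate = 422094 mcg/hr ÷ 2927.481 mcg/mL = 144.1833 mL/hr
Time remaining = 194.447 mL ÷ 144.1833 mL/hr = 1.34861 hr

1.3 hours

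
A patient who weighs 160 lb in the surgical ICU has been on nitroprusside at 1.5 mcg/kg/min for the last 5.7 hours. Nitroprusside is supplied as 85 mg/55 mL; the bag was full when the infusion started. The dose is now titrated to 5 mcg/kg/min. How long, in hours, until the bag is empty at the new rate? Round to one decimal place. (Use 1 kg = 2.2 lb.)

Initial rate:
Weight = 160 lb ÷ 2.2 lb/kg = 72.72727 kg
Dose = 1.5 mcg/kg/min × 72.72727 kg = 109.0909 mcg/min
109.0909 mcg/min × 60 min/hr = 6545.455 mcg/hr
Concentration = 85 mg ÷ 55 mL = 1.545455 mg/mL = 1545.455 mcg/mL
Rate = 6545.455 mcg/hr ÷ 1545.455 mcg/mL = 4.235294 mL/hr
Volume infused so far = 4.235294 mL/hr × 5.7 hr = 24.14118 mL
Volume remaining = 55 − 24.14118 = 30.85882 mL
New rate:
Dose = 5 mcg/kg/min × 72.72727 kg = 363.6364 mcg/min
363.6364 mcg/min × 60 min/hr = 21818.18 mcg/hr
Rate = 21818.18 mcg/hr ÷ 1545.455 mcg/mL = 14.11765 mL/hr
Time remaining = 30.85882 mL ÷ 14.11765 mL/hr = 2.185833 hr

2.2 hours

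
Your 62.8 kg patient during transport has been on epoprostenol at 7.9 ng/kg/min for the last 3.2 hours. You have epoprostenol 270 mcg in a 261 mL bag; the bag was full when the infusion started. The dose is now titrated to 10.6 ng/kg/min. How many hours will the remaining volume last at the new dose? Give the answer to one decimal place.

Initial rate:
Dose = 7.9 ng/kg/min × 62.8 kg = 496.12 ng/min
496.12 ng/min × 60 min/hr = 29767.2 ng/hr
Concentration = 270 mcg ÷ 261 mL = 1.034483 mcg/mL = 1034.483 ng/mL
Rate = 29767.2 ng/hr ÷ 1034.483 ng/mL = 28.77496 mL/hr
Volume infused so far = 28.77496 mL/hr × 3.2 hr = 92.07987 mL
Volume remaining = 261 − 92.07987 = 168.9201 mL
New rate:
Dose = 10.6 ng/kg/min × 62.8 kg = 665.68 ng/min
665.68 ng/min × 60 min/hr = 39940.8 ng/hr
Rate = 39940.8 ng/hr ÷ 1034.483 ng/mL = 38.60944 mL/hr
Time remaining = 168.9201 mL ÷ 38.60944 mL/hr = 4.375099 hr

4.4 hours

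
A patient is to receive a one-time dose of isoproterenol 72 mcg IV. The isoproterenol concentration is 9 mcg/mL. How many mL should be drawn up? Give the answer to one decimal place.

Volume = 72 mcg ÷ 9 mcg/mL = 8 mL

8.0 mL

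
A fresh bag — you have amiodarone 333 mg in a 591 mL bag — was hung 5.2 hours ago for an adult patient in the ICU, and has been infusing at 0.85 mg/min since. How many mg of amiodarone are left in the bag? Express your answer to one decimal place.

0.85 mg/min × 60 min/hr = 51 mg/hr
Concentration = 333 mg ÷ 591 mL = 0.5634518 mg/mL
Rate = 51 mg/hr ÷ 0.5634518 mg/mL = 90.51351 mL/hr
Volume infused = 90.51351 mL/hr × 5.2 hr = 470.6703 mL
Volume remaining = 591 − 470.6703 = 120.3297 mL
Drug remaining = 120.3297 mL × 0.5634518 mg/mL = 67.8 mg

67.8 mg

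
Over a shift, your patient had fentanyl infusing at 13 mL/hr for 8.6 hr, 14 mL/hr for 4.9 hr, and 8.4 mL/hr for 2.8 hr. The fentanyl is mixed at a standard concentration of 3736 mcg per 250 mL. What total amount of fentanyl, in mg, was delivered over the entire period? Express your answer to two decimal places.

Concentration = 3736 mcg ÷ 250 mL = 14.944 mcg/mL
Stage 1: 13 mL/hr × 8.6 hr = 111.8 mL → 111.8 mL × 14.944 mcg/mL = 1670.739 mcg
Stage 2: 14 mL/hr × 4.9 hr = 68.6 mL → 68.6 mL × 14.944 mcg/mL = 1025.158 mcg
Stage 3: 8.4 mL/hr × 2.8 hr = 23.52 mL → 23.52 mL × 14.944 mcg/mL = 351.4829 mcg
Total = 1670.739 + 1025.158 + 351.4829 = 3047.38 mcg = 3.04738 mg

3.05 mg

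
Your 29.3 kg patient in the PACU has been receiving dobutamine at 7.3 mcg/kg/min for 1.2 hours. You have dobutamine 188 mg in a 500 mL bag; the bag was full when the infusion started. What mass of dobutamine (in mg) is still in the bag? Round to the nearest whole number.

173 mg

Dose = 7.3 mcg/kg/min × 29.3 kg = 213.89 mcg/min
213.89 mcg/min × 60 min/hr = 12833.4 mcg/hr
Concentration = 188 mg ÷ 500 mL = 0.376 mg/mL = 376 mcg/mL
Rate = 12833.4 mcg/hr ÷ 376 mcg/mL = 34.13138 mL/hr
Volume infused = 34.13138 mL/hr × 1.2 hr = 40.95766 mL
Volume remaining = 500 − 40.95766 = 459.0423 mL
Drug remaining = 459.0423 mL × 376 mcg/mL = 172599.9 mcg = 172.5999 mg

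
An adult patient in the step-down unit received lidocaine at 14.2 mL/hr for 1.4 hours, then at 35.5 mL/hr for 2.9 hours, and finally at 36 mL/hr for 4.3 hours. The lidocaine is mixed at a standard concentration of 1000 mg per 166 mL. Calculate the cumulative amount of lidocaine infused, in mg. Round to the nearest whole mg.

Concentration = 1000 mg ÷ 166 mL = 6.024096 mg/mL
Stage 1: 14.2 mL/hr × 1.4 hr = 19.88 mL → 19.88 mL × 6.024096 mg/mL = 119.759 mg
Stage 2: 35.5 mL/hr × 2.9 hr = 102.95 mL → 102.95 mL × 6.024096 mg/mL = 620.1807 mg
Stage 3: 36 mL/hr × 4.3 hr = 154.8 mL → 154.8 mL × 6.024096 mg/mL = 932.5301 mg
Total = 119.759 + 620.1807 + 932.5301 = 1672.47 mg

1672 mg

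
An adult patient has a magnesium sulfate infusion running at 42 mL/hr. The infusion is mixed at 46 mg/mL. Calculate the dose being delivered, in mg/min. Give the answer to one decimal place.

Drug rate = 42 mL/hr × 46 mg/mL = 1932 mg/hr
1932 mg/hr ÷ 60 min/hr = 32.2 mg/min

32.2 mg/min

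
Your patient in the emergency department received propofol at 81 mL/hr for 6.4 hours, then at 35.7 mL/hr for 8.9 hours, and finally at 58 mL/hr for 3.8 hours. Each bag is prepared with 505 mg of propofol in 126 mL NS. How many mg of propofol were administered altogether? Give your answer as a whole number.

Concentration = 505 mg ÷ 126 mL = 4.007937 mg/mL
Stage 1: 81 mL/hr × 6.4 hr = 518.4 mL → 518.4 mL × 4.007937 mg/mL = 2077.714 mg
Stage 2: 35.7 mL/hr × 8.9 hr = 317.73 mL → 317.73 mL × 4.007937 mg/mL = 1273.442 mg
Stage 3: 58 mL/hr × 3.8 hr = 220.4 mL → 220.4 mL × 4.007937 mg/mL = 883.3492 mg
Total = 2077.714 + 1273.442 + 883.3492 = 4234.505 mg

4235 mg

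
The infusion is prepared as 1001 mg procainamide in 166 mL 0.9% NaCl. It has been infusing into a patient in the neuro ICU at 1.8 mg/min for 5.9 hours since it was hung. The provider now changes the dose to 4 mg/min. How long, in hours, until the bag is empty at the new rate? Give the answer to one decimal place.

1.5 hours

Initial rate:
1.8 mg/min × 60 min/hr = 108 mg/hr
Concentration = 1001 mg ÷ 166 mL = 6.03012 mg/mL
Rate = 108 mg/hr ÷ 6.03012 mg/mL = 17.91009 mL/hr
Volume infused so far = 17.91009 mL/hr × 5.9 hr = 105.6695 mL
Volume remaining = 166 − 105.6695 = 60.33047 mL
New rate:
4 mg/min × 60 min/hr = 240 mg/hr
Rate = 240 mg/hr ÷ 6.03012 mg/mL = 39.8002 mL/hr
Time remaining = 60.33047 mL ÷ 39.8002 mL/hr = 1.515833 hr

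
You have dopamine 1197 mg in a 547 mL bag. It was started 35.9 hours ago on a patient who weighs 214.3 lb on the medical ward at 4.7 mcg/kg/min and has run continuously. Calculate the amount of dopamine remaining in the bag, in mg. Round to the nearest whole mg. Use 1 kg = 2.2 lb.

211 mg

Weight = 214.3 lb ÷ 2.2 lb/kg = 97.40909 kg
Dose = 4.7 mcg/kg/min × 97.40909 kg = 457.8227 mcg/min
457.8227 mcg/min × 60 min/hr = 27469.36 mcg/hr
Concentration = 1197 mg ÷ 547 mL = 2.1883 mg/mL = 2188.3 mcg/mL
Rate = 27469.36 mcg/hr ÷ 2188.3 mcg/mL = 12.55283 mL/hr
Volume infused = 12.55283 mL/hr × 35.9 hr = 450.6467 mL
Volume remaining = 547 − 450.6467 = 96.35327 mL
Drug remaining = 96.35327 mL × 2188.3 mcg/mL = 210849.8 mcg = 210.8498 mg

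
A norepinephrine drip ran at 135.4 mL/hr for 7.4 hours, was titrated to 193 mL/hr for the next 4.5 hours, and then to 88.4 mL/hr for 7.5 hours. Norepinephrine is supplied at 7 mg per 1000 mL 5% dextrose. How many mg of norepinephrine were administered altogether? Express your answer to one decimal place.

Concentration = 7 mg ÷ 1000 mL = 0.007 mg/mL
Stage 1: 135.4 mL/hr × 7.4 hr = 1001.96 mL → 1001.96 mL × 0.007 mg/mL = 7.01372 mg
Stage 2: 193 mL/hr × 4.5 hr = 868.5 mL → 868.5 mL × 0.007 mg/mL = 6.0795 mg
Stage 3: 88.4 mL/hr × 7.5 hr = 663 mL → 663 mL × 0.007 mg/mL = 4.641 mg
Total = 7.01372 + 6.0795 + 4.641 = 17.73422 mg

17.7 mg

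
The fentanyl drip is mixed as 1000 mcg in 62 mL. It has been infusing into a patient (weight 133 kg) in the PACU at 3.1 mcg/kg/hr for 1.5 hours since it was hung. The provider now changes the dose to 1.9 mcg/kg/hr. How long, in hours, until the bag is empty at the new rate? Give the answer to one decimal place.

Initial rate:
Dose = 3.1 mcg/kg/hr × 133 kg = 412.3 mcg/hr
Concentration = 1000 mcg ÷ 62 mL = 16.12903 mcg/mL
Rate = 412.3 mcg/hr ÷ 16.12903 mcg/mL = 25.5626 mL/hr
Volume infused so far = 25.5626 mL/hr × 1.5 hr = 38.3439 mL
Volume remaining = 62 − 38.3439 = 23.6561 mL
New rate:
Dose = 1.9 mcg/kg/hr × 133 kg = 252.7 mcg/hr
Rate = 252.7 mcg/hr ÷ 16.12903 mcg/mL = 15.6674 mL/hr
Time remaining = 23.6561 mL ÷ 15.6674 mL/hr = 1.509893 hr

1.5 hours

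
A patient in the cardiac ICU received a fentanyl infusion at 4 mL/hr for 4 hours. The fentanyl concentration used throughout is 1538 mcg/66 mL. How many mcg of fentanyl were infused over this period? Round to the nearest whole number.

Concentration = 1538 mcg ÷ 66 mL = 23.30303 mcg/mL
Drug rate = 4 mL/hr × 23.30303 mcg/mL = 93.21212 mcg/hr
Total = 93.21212 mcg/hr × 4 hr = 372.8485 mcg

373 mcg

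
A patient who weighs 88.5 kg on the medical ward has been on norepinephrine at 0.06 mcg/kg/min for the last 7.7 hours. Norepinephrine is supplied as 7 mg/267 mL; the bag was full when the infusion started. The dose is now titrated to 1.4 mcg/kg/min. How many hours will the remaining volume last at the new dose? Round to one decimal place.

0.6 hours

Initial rate:
Dose = 0.06 mcg/kg/min × 88.5 kg = 5.31 mcg/min
5.31 mcg/min × 60 min/hr = 318.6 mcg/hr
Concentration = 7 mg ÷ 267 mL = 0.02621723 mg/mL = 26.21723 mcg/mL
Rate = 318.6 mcg/hr ÷ 26.21723 mcg/mL = 12.15231 mL/hr
Volume infused so far = 12.15231 mL/hr × 7.7 hr = 93.57282 mL
Volume remaining = 267 − 93.57282 = 173.4272 mL
New rate:
Dose = 1.4 mcg/kg/min × 88.5 kg = 123.9 mcg/min
123.9 mcg/min × 60 min/hr = 7434 mcg/hr
Rate = 7434 mcg/hr ÷ 26.21723 mcg/mL = 283.554 mL/hr
Time remaining = 173.4272 mL ÷ 283.554 mL/hr = 0.6116196 hr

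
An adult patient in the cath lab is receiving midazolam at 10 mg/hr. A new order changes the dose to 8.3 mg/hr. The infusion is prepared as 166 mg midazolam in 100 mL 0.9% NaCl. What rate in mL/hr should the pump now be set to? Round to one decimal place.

Concentration = 166 mg ÷ 100 mL = 1.66 mg/mL
Rate = 8.3 mg/hr ÷ 1.66 mg/mL = 5 mL/hr

5.0 mL/hr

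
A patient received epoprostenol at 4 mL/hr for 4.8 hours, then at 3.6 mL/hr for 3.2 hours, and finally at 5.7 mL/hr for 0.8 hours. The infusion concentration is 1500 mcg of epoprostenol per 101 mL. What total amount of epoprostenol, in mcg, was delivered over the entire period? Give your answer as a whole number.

524 mcg

Concentration = 1500 mcg ÷ 101 mL = 14.85149 mcg/mL
Stage 1: 4 mL/hr × 4.8 hr = 19.2 mL → 19.2 mL × 14.85149 mcg/mL = 285.1485 mcg
Stage 2: 3.6 mL/hr × 3.2 hr = 11.52 mL → 11.52 mL × 14.85149 mcg/mL = 171.0891 mcg
Stage 3: 5.7 mL/hr × 0.8 hr = 4.56 mL → 4.56 mL × 14.85149 mcg/mL = 67.72277 mcg
Total = 285.1485 + 171.0891 + 67.72277 = 523.9604 mcg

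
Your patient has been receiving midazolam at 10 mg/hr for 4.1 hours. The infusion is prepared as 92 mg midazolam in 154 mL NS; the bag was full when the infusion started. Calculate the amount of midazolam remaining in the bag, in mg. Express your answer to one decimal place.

Concentration = 92 mg ÷ 154 mL = 0.5974026 mg/mL
Rate = 10 mg/hr ÷ 0.5974026 mg/mL = 16.73913 mL/hr
Volume infused = 16.73913 mL/hr × 4.1 hr = 68.63043 mL
Volume remaining = 154 − 68.63043 = 85.36957 mL
Drug remaining = 85.36957 mL × 0.5974026 mg/mL = 51 mg

51.0 mg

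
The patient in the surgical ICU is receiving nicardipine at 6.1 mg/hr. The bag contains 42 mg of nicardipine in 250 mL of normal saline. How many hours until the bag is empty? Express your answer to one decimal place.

6.9 hours

Concentration = 42 mg ÷ 250 mL = 0.168 mg/mL
Rate = 6.1 mg/hr ÷ 0.168 mg/mL = 36.30952 mL/hr
Duration = 250 mL ÷ 36.30952 mL/hr = 6.885246 hr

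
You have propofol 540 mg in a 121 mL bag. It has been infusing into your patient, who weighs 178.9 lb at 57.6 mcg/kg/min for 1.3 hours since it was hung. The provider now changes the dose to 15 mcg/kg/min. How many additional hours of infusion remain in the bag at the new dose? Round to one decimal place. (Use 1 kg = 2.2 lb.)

Initial rate:
Weight = 178.9 lb ÷ 2.2 lb/kg = 81.31818 kg
Dose = 57.6 mcg/kg/min × 81.31818 kg = 4683.927 mcg/min
4683.927 mcg/min × 60 min/hr = 281035.6 mcg/hr
Concentration = 540 mg ÷ 121 mL = 4.46281 mg/mL = 4462.81 mcg/mL
Rate = 281035.6 mcg/hr ÷ 4462.81 mcg/mL = 62.9728 mL/hr
Volume infused so far = 62.9728 mL/hr × 1.3 hr = 81.86464 mL
Volume remaining = 121 − 81.86464 = 39.13536 mL
New rate:
Dose = 15 mcg/kg/min × 81.31818 kg = 1219.773 mcg/min
1219.773 mcg/min × 60 min/hr = 73186.36 mcg/hr
Rate = 73186.36 mcg/hr ÷ 4462.81 mcg/mL = 16.39917 mL/hr
Time remaining = 39.13536 mL ÷ 16.39917 mL/hr = 2.386424 hr

2.4 hours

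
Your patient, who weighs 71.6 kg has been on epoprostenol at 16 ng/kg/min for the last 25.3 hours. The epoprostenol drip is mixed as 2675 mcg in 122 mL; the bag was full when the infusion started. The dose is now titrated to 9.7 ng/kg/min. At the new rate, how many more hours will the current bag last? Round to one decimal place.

22.5 hours

Initial rate:
Dose = 16 ng/kg/min × 71.6 kg = 1145.6 ng/min
1145.6 ng/min × 60 min/hr = 68736 ng/hr
Concentration = 2675 mcg ÷ 122 mL = 21.92623 mcg/mL = 21926.23 ng/mL
Rate = 68736 ng/hr ÷ 21926.23 ng/mL = 3.134876 mL/hr
Volume infused so far = 3.134876 mL/hr × 25.3 hr = 79.31235 mL
Volume remaining = 122 − 79.31235 = 42.68765 mL
New rate:
Dose = 9.7 ng/kg/min × 71.6 kg = 694.52 ng/min
694.52 ng/min × 60 min/hr = 41671.2 ng/hr
Rate = 41671.2 ng/hr ÷ 21926.23 ng/mL = 1.900518 mL/hr
Time remaining = 42.68765 mL ÷ 1.900518 mL/hr = 22.46106 hr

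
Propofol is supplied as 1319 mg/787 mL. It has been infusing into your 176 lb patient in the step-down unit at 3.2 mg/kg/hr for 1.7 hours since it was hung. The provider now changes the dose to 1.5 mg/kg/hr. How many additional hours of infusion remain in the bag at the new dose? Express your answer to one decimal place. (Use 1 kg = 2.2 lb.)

7.4 hours

Initial rate:
Weight = 176 lb ÷ 2.2 lb/kg = 80 kg
Dose = 3.2 mg/kg/hr × 80 kg = 256 mg/hr
Concentration = 1319 mg ÷ 787 mL = 1.675985 mg/mL
Rate = 256 mg/hr ÷ 1.675985 mg/mL = 152.746 mL/hr
Volume infused so far = 152.746 mL/hr × 1.7 hr = 259.6682 mL
Volume remaining = 787 − 259.6682 = 527.3318 mL
New rate:
Dose = 1.5 mg/kg/hr × 80 kg = 120 mg/hr
Rate = 120 mg/hr ÷ 1.675985 mg/mL = 71.5997 mL/hr
Time remaining = 527.3318 mL ÷ 71.5997 mL/hr = 7.365 hr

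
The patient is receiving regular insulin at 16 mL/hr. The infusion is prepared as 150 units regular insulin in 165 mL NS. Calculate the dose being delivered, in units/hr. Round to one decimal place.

Concentration = 150 units ÷ 165 mL = 0.9090909 units/mL
Drug rate = 16 mL/hr × 0.9090909 units/mL = 14.54545 units/hr

14.5 units/hr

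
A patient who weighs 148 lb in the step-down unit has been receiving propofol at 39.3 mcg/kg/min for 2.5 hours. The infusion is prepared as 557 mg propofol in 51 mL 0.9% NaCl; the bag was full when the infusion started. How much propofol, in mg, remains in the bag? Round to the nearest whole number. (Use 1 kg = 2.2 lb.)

Weight = 148 lb ÷ 2.2 lb/kg = 67.27273 kg
Dose = 39.3 mcg/kg/min × 67.27273 kg = 2643.818 mcg/min
2643.818 mcg/min × 60 min/hr = 158629.1 mcg/hr
Concentration = 557 mg ÷ 51 mL = 10.92157 mg/mL = 10921.57 mcg/mL
Rate = 158629.1 mcg/hr ÷ 10921.57 mcg/mL = 14.52439 mL/hr
Volume infused = 14.52439 mL/hr × 2.5 hr = 36.31097 mL
Volume remaining = 51 − 36.31097 = 14.68903 mL
Drug remaining = 14.68903 mL × 10921.57 mcg/mL = 160427.3 mcg = 160.4273 mg

160 mg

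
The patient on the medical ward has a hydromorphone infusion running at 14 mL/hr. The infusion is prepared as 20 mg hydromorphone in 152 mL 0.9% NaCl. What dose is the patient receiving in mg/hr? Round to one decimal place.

Concentration = 20 mg ÷ 152 mL = 0.1315789 mg/mL
Drug rate = 14 mL/hr × 0.1315789 mg/mL = 1.842105 mg/hr

1.8 mg/hr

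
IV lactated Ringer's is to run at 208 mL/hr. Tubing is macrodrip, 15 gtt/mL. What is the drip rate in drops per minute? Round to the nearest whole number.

208 mL/hr ÷ 60 min/hr = 3.466667 mL/min
3.466667 mL/min × 15 gtt/mL = 52 gtt/min

52 gtt/min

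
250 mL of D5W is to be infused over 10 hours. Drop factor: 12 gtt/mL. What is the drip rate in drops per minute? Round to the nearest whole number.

5 gtt/min

250 mL ÷ (10 hr × 60 = 600 min) = 0.4166667 mL/min
0.4166667 mL/min × 12 gtt/mL = 5 gtt/min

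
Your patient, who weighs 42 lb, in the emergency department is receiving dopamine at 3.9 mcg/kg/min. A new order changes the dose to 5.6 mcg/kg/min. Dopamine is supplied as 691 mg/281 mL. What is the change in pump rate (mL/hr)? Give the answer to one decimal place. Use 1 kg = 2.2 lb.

0.8 mL/hr

At the current dose:
Weight = 42 lb ÷ 2.2 lb/kg = 19.09091 kg
Dose = 3.9 mcg/kg/min × 19.09091 kg = 74.45455 mcg/min
74.45455 mcg/min × 60 min/hr = 4467.273 mcg/hr
Concentration = 691 mg ÷ 281 mL = 2.459075 mg/mL = 2459.075 mcg/mL
Rate = 4467.273 mcg/hr ÷ 2459.075 mcg/mL = 1.816648 mL/hr
At the new dose:
Dose = 5.6 mcg/kg/min × 19.09091 kg = 106.9091 mcg/min
106.9091 mcg/min × 60 min/hr = 6414.545 mcg/hr
Rate = 6414.545 mcg/hr ÷ 2459.075 mcg/mL = 2.60852 mL/hr
Change = 2.60852 − 1.816648 = 0.7918721 mL/hr → 0.7918721 mL/hr increase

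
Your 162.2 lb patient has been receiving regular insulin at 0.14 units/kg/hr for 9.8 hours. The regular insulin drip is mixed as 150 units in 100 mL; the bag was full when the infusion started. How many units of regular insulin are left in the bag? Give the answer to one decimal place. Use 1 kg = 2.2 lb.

48.8 units

Weight = 162.2 lb ÷ 2.2 lb/kg = 73.72727 kg
Dose = 0.14 units/kg/hr × 73.72727 kg = 10.32182 units/hr
Concentration = 150 units ÷ 100 mL = 1.5 units/mL
Rate = 10.32182 units/hr ÷ 1.5 units/mL = 6.881212 mL/hr
Volume infused = 6.881212 mL/hr × 9.8 hr = 67.43588 mL
Volume remaining = 100 − 67.43588 = 32.56412 mL
Drug remaining = 32.56412 mL × 1.5 units/mL = 48.84618 units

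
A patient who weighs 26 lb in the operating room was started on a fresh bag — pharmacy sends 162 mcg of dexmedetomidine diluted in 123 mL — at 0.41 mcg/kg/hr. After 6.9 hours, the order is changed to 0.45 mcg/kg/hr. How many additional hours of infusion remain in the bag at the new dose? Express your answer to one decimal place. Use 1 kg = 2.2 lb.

24.2 hours

Initial rate:
Weight = 26 lb ÷ 2.2 lb/kg = 11.81818 kg
Dose = 0.41 mcg/kg/hr × 11.81818 kg = 4.845455 mcg/hr
Concentration = 162 mcg ÷ 123 mL = 1.317073 mcg/mL
Rate = 4.845455 mcg/hr ÷ 1.317073 mcg/mL = 3.678956 mL/hr
Volume infused so far = 3.678956 mL/hr × 6.9 hr = 25.3848 mL
Volume remaining = 123 − 25.3848 = 97.6152 mL
New rate:
Dose = 0.45 mcg/kg/hr × 11.81818 kg = 5.318182 mcg/hr
Rate = 5.318182 mcg/hr ÷ 1.317073 mcg/mL = 4.037879 mL/hr
Time remaining = 97.6152 mL ÷ 4.037879 mL/hr = 24.17487 hr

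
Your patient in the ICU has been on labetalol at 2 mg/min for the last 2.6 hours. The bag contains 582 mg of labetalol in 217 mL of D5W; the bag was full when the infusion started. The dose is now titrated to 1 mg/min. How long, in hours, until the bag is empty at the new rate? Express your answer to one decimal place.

4.5 hours

Initial rate:
2 mg/min × 60 min/hr = 120 mg/hr
Concentration = 582 mg ÷ 217 mL = 2.682028 mg/mL
Rate = 120 mg/hr ÷ 2.682028 mg/mL = 44.74227 mL/hr
Volume infused so far = 44.74227 mL/hr × 2.6 hr = 116.3299 mL
Volume remaining = 217 − 116.3299 = 100.6701 mL
New rate:
1 mg/min × 60 min/hr = 60 mg/hr
Rate = 60 mg/hr ÷ 2.682028 mg/mL = 22.37113 mL/hr
Time remaining = 100.6701 mL ÷ 22.37113 mL/hr = 4.5 hr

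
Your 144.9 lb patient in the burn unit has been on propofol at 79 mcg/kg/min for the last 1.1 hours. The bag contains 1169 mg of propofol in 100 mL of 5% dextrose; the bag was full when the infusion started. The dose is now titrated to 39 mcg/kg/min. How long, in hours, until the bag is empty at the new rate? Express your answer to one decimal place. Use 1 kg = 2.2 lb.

5.4 hours

Initial rate:
Weight = 144.9 lb ÷ 2.2 lb/kg = 65.86364 kg
Dose = 79 mcg/kg/min × 65.86364 kg = 5203.227 mcg/min
5203.227 mcg/min × 60 min/hr = 312193.6 mcg/hr
Concentration = 1169 mg ÷ 100 mL = 11.69 mg/mL = 11690 mcg/mL
Rate = 312193.6 mcg/hr ÷ 11690 mcg/mL = 26.70604 mL/hr
Volume infused so far = 26.70604 mL/hr × 1.1 hr = 29.37665 mL
Volume remaining = 100 − 29.37665 = 70.62335 mL
New rate:
Dose = 39 mcg/kg/min × 65.86364 kg = 2568.682 mcg/min
2568.682 mcg/min × 60 min/hr = 154120.9 mcg/hr
Rate = 154120.9 mcg/hr ÷ 11690 mcg/mL = 13.184 mL/hr
Time remaining = 70.62335 mL ÷ 13.184 mL/hr = 5.356749 hr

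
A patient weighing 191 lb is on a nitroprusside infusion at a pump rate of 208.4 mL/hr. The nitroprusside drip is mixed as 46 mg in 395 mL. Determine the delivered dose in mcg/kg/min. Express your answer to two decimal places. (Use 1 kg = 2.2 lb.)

4.66 mcg/kg/min

Weight = 191 lb ÷ 2.2 lb/kg = 86.81818 kg
Concentration = 46 mg ÷ 395 mL = 0.1164557 mg/mL = 116.4557 mcg/mL
Drug rate = 208.4 mL/hr × 116.4557 mcg/mL = 24269.37 mcg/hr
24269.37 mcg/hr ÷ 60 min/hr = 404.4895 mcg/min
404.4895 mcg/min ÷ 86.81818 kg = 4.659041 mcg/kg/min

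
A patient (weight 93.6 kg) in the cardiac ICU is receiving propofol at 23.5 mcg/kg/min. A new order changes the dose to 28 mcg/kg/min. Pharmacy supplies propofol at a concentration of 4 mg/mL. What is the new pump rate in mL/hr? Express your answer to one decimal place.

Dose = 28 mcg/kg/min × 93.6 kg = 2620.8 mcg/min
2620.8 mcg/min × 60 min/hr = 157248 mcg/hr
Concentration = 4 mg/mL = 4000 mcg/mL
Rate = 157248 mcg/hr ÷ 4000 mcg/mL = 39.312 mL/hr

39.3 mL/hr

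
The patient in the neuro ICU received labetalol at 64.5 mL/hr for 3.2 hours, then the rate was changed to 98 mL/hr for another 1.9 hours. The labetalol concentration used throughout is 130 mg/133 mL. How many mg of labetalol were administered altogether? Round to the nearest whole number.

384 mg

Concentration = 130 mg ÷ 133 mL = 0.9774436 mg/mL
Stage 1: 64.5 mL/hr × 3.2 hr = 206.4 mL → 206.4 mL × 0.9774436 mg/mL = 201.7444 mg
Stage 2: 98 mL/hr × 1.9 hr = 186.2 mL → 186.2 mL × 0.9774436 mg/mL = 182 mg
Total = 201.7444 + 182 = 383.7444 mg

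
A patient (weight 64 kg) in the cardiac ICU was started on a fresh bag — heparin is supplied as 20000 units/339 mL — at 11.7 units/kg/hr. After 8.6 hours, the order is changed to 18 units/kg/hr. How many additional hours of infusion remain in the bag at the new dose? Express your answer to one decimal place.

Initial rate:
Dose = 11.7 units/kg/hr × 64 kg = 748.8 units/hr
Concentration = 20000 units ÷ 339 mL = 58.99705 units/mL
Rate = 748.8 units/hr ÷ 58.99705 units/mL = 12.69216 mL/hr
Volume infused so far = 12.69216 mL/hr × 8.6 hr = 109.1526 mL
Volume remaining = 339 − 109.1526 = 229.8474 mL
New rate:
Dose = 18 units/kg/hr × 64 kg = 1152 units/hr
Rate = 1152 units/hr ÷ 58.99705 units/mL = 19.5264 mL/hr
Time remaining = 229.8474 mL ÷ 19.5264 mL/hr = 11.77111 hr

11.8 hours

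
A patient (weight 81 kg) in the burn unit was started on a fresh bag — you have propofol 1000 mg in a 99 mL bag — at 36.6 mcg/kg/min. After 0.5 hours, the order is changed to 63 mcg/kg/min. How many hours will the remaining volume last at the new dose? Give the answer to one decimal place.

3.0 hours

Initial rate:
Dose = 36.6 mcg/kg/min × 81 kg = 2964.6 mcg/min
2964.6 mcg/min × 60 min/hr = 177876 mcg/hr
Concentration = 1000 mg ÷ 99 mL = 10.10101 mg/mL = 10101.01 mcg/mL
Rate = 177876 mcg/hr ÷ 10101.01 mcg/mL = 17.60972 mL/hr
Volume infused so far = 17.60972 mL/hr × 0.5 hr = 8.804862 mL
Volume remaining = 99 − 8.804862 = 90.19514 mL
New rate:
Dose = 63 mcg/kg/min × 81 kg = 5103 mcg/min
5103 mcg/min × 60 min/hr = 306180 mcg/hr
Rate = 306180 mcg/hr ÷ 10101.01 mcg/mL = 30.31182 mL/hr
Time remaining = 90.19514 mL ÷ 30.31182 mL/hr = 2.975576 hr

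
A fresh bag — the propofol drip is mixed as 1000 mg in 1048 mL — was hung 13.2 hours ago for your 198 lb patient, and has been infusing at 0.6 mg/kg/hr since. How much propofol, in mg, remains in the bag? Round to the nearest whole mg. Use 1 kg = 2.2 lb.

Weight = 198 lb ÷ 2.2 lb/kg = 90 kg
Dose = 0.6 mg/kg/hr × 90 kg = 54 mg/hr
Concentration = 1000 mg ÷ 1048 mL = 0.9541985 mg/mL
Rate = 54 mg/hr ÷ 0.9541985 mg/mL = 56.592 mL/hr
Volume infused = 56.592 mL/hr × 13.2 hr = 747.0144 mL
Volume remaining = 1048 − 747.0144 = 300.9856 mL
Drug remaining = 300.9856 mL × 0.9541985 mg/mL = 287.2 mg

287 mg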